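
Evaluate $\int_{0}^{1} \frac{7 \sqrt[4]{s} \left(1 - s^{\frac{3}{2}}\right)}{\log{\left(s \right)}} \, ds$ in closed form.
$- \log{\left(\frac{19487171}{78125} \right)}$

Introduce a parameter $a$ in the exponent: let $I(a) = \int_{0}^{1} \frac{7 \left(\sqrt[4]{s} - s^{a}\right)}{\log{\left(s \right)}} \, ds$.

Since $\dfrac{\partial}{\partial a}\,s^{a} = s^{a} \ln s$, the $\ln s$ in the denominator cancels and
$$\frac{dI}{da} = \int_{0}^{1} -7 s^{a} \, ds = -7 \left[\frac{s^{a+1}}{a+1}\right]_0^1 = - \frac{7}{a + 1}.$$

Integrating with respect to $a$ gives $I(a) = - \log{\left(\frac{16384 \left(a + 1\right)^{7}}{78125} \right)} + C$.

At $a = \frac{1}{4}$ the integrand is identically $0$, so $I(\frac{1}{4}) = 0$. The closed form gives $0$, hence $C = 0$.

Setting $a = \frac{7}{4}$:
$$I = - \log{\left(\frac{19487171}{78125} \right)}.$$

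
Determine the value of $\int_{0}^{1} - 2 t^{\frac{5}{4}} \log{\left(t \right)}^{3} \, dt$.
$\frac{1024}{2187}$

Start from the elementary integral
$$J(a) = \int_{0}^{1} - 2 t^{a} \, dt = - \frac{2}{a + 1}.$$

Differentiating under the integral sign brings down a factor of $\ln t$:
$$\frac{dJ}{da} = \int_{0}^{1} - 2 t^{a} \log{\left(t \right)} \, dt = \frac{2}{\left(a + 1\right)^{2}}.$$

Repeating $3$ times in total — each differentiation brings down another $\ln t$ — gives
$$\frac{d^{3}J}{da^{3}} = \int_{0}^{1} - 2 t^{a} \log{\left(t \right)}^{3} \, dt = \frac{12}{\left(a + 1\right)^{4}},$$
and the integrand here is exactly the target integrand, so $I = \frac{12}{\left(a + 1\right)^{4}}$.

Setting $a = \frac{5}{4}$:
$$I = \frac{1024}{2187}.$$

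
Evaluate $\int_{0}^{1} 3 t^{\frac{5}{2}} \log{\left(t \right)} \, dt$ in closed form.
$- \frac{12}{49}$

Begin with the known integral
$$J(a) = \int_{0}^{1} 3 t^{a} \, dt = \frac{3}{a + 1}.$$

Differentiating under the integral sign brings down a factor of $\ln t$:
$$\frac{dJ}{da} = \int_{0}^{1} 3 t^{a} \log{\left(t \right)} \, dt = - \frac{3}{\left(a + 1\right)^{2}}.$$

The integral on the left is $I$, so $I = - \frac{3}{\left(a + 1\right)^{2}}$.

Setting $a = \frac{5}{2}$:
$$I = - \frac{12}{49}.$$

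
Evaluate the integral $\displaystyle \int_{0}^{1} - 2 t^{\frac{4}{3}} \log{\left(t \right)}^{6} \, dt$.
$- \frac{3149280}{823543}$

Start from the elementary integral
$$J(a) = \int_{0}^{1} - 2 t^{a} \, dt = - \frac{2}{a + 1}.$$

Differentiating under the integral sign brings down a factor of $\ln t$:
$$\frac{dJ}{da} = \int_{0}^{1} - 2 t^{a} \log{\left(t \right)} \, dt = \frac{2}{\left(a + 1\right)^{2}}.$$

Repeating $6$ times in total — each differentiation brings down another $\ln t$ — gives
$$\frac{d^{6}J}{da^{6}} = \int_{0}^{1} - 2 t^{a} \log{\left(t \right)}^{6} \, dt = - \frac{1440}{\left(a + 1\right)^{7}},$$
and the integrand here is exactly the target integrand, so $I = - \frac{1440}{\left(a + 1\right)^{7}}$.

Setting $a = \frac{4}{3}$:
$$I = - \frac{3149280}{823543}.$$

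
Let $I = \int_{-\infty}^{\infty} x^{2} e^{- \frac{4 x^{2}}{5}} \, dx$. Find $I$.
$\frac{5 \sqrt{5} \sqrt{\pi}}{16}$

Consider the simpler parametrised integral
$$J(a) = \int_{-\infty}^{\infty} e^{- a x^{2}} \, dx = \frac{\sqrt{\pi}}{\sqrt{a}}.$$

Differentiating under the integral sign brings down a factor of $(-x^2)$:
$$\frac{dJ}{da} = \int_{-\infty}^{\infty} - x^{2} e^{- a x^{2}} \, dx = - \frac{\sqrt{\pi}}{2 a^{\frac{3}{2}}}.$$

The integral on the left is $-I$, so $I = \frac{\sqrt{\pi}}{2 a^{\frac{3}{2}}}$.

Setting $a = \frac{4}{5}$:
$$I = \frac{5 \sqrt{5} \sqrt{\pi}}{16}.$$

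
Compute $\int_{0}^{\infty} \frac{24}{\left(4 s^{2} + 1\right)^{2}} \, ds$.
$3 \pi$

Recall the elementary integral
$$J(a) = \int_{0}^{\infty} \frac{3}{2 \left(a^{2} + s^{2}\right)} \, ds = \frac{3 \pi}{4 a}.$$

Differentiating under the integral sign with respect to $a$,
$$\frac{dJ}{da} = \int_{0}^{\infty} - \frac{3 a}{\left(a^{2} + s^{2}\right)^{2}} \, ds = - \frac{3 \pi}{4 a^{2}},$$
so $\int_{0}^{\infty} \frac{3}{2 \left(a^{2} + s^{2}\right)^{2}} \, ds = \frac{3 \pi}{8 a^{3}}$.

Setting $a = \frac{1}{2}$:
$$I = 3 \pi.$$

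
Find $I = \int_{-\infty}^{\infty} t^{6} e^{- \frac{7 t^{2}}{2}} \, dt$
$\frac{15 \sqrt{14} \sqrt{\pi}}{2401}$

Begin with the known integral
$$J(a) = \int_{-\infty}^{\infty} e^{- a t^{2}} \, dt = \frac{\sqrt{\pi}}{\sqrt{a}}.$$

Differentiating under the integral sign brings down a factor of $(-t^2)$:
$$\frac{dJ}{da} = \int_{-\infty}^{\infty} - t^{2} e^{- a t^{2}} \, dt = - \frac{\sqrt{\pi}}{2 a^{\frac{3}{2}}}.$$

Repeating $3$ times in total — each differentiation brings down another $(-t^2)$ — gives
$$\frac{d^{3}J}{da^{3}} = \int_{-\infty}^{\infty} - t^{6} e^{- a t^{2}} \, dt = - \frac{15 \sqrt{\pi}}{8 a^{\frac{7}{2}}},$$
and the integrand here is $(-1)^{3}$ times the target integrand, so $I = (-1)^{3}\,\frac{d^{3}J}{da^{3}} = \frac{15 \sqrt{\pi}}{8 a^{\frac{7}{2}}}$.

Setting $a = \frac{7}{2}$:
$$I = \frac{15 \sqrt{14} \sqrt{\pi}}{2401}.$$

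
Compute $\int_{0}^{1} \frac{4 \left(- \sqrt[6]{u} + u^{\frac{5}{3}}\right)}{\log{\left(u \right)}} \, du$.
$- \log{\left(\frac{2401}{65536} \right)}$

Introduce a parameter $a$ in the exponent: let $I(a) = \int_{0}^{1} \frac{4 \left(u^{\frac{5}{3}} - u^{a}\right)}{\log{\left(u \right)}} \, du$.

Since $\dfrac{\partial}{\partial a}\,u^{a} = u^{a} \ln u$, the $\ln u$ in the denominator cancels and
$$\frac{dI}{da} = \int_{0}^{1} -4 u^{a} \, du = -4 \left[\frac{u^{a+1}}{a+1}\right]_0^1 = - \frac{4}{a + 1}.$$

Integrating with respect to $a$ gives $I(a) = - \log{\left(\frac{81 \left(a + 1\right)^{4}}{4096} \right)} + C$.

At $a = \frac{5}{3}$ the integrand is identically $0$, so $I(\frac{5}{3}) = 0$. The closed form gives $0$, hence $C = 0$.

Setting $a = \frac{1}{6}$:
$$I = - \log{\left(\frac{2401}{65536} \right)}.$$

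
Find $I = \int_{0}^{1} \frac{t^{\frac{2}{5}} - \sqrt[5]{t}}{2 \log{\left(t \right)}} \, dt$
$- \frac{\log{\left(6 \right)}}{2} + \frac{\log{\left(7 \right)}}{2}$

Introduce a parameter $a$ in the exponent: let $I(a) = \int_{0}^{1} \frac{t^{\frac{2}{5}} - t^{a}}{2 \log{\left(t \right)}} \, dt$.

Since $\dfrac{\partial}{\partial a}\,t^{a} = t^{a} \ln t$, the $\ln t$ in the denominator cancels and
$$\frac{dI}{da} = \int_{0}^{1} - \frac{1}{2} t^{a} \, dt = - \frac{1}{2} \left[\frac{t^{a+1}}{a+1}\right]_0^1 = - \frac{1}{2 a + 2}.$$

Integrating with respect to $a$ gives $I(a) = - \frac{\log{\left(a + 1 \right)}}{2} - \frac{\log{\left(5 \right)}}{2} + \frac{\log{\left(7 \right)}}{2} + C$.

At $a = \frac{2}{5}$ the integrand is identically $0$, so $I(\frac{2}{5}) = 0$. The closed form gives $0$, hence $C = 0$.

Setting $a = \frac{1}{5}$:
$$I = - \frac{\log{\left(6 \right)}}{2} + \frac{\log{\left(7 \right)}}{2}.$$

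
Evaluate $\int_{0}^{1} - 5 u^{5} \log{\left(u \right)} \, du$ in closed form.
$\frac{5}{36}$

Consider the simpler parametrised integral
$$J(a) = \int_{0}^{1} - 5 u^{a} \, du = - \frac{5}{a + 1}.$$

Differentiating under the integral sign brings down a factor of $\ln u$:
$$\frac{dJ}{da} = \int_{0}^{1} - 5 u^{a} \log{\left(u \right)} \, du = \frac{5}{\left(a + 1\right)^{2}}.$$

The integral on the left is $I$, so $I = \frac{5}{\left(a + 1\right)^{2}}$.

Setting $a = 5$:
$$I = \frac{5}{36}.$$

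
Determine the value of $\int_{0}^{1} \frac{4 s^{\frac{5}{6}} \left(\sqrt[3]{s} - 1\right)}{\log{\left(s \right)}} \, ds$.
$\log{\left(\frac{28561}{14641} \right)}$

Introduce a parameter $a$ in the exponent: let $I(a) = \int_{0}^{1} \frac{4 \left(- s^{\frac{5}{6}} + s^{a}\right)}{\log{\left(s \right)}} \, ds$.

Since $\dfrac{\partial}{\partial a}\,s^{a} = s^{a} \ln s$, the $\ln s$ in the denominator cancels and
$$\frac{dI}{da} = \int_{0}^{1} 4 s^{a} \, ds = 4 \left[\frac{s^{a+1}}{a+1}\right]_0^1 = \frac{4}{a + 1}.$$

Integrating with respect to $a$ gives $I(a) = \log{\left(\frac{1296 \left(a + 1\right)^{4}}{14641} \right)} + C$.

At $a = \frac{5}{6}$ the integrand is identically $0$, so $I(\frac{5}{6}) = 0$. The closed form gives $0$, hence $C = 0$.

Setting $a = \frac{7}{6}$:
$$I = \log{\left(\frac{28561}{14641} \right)}.$$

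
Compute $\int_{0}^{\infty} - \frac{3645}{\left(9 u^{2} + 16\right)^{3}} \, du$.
$- \frac{3645 \pi}{16384}$

Begin with the known result
$$J(a) = \int_{0}^{\infty} - \frac{5}{a^{2} + u^{2}} \, du = - \frac{5 \pi}{2 a}.$$

Differentiating under the integral sign with respect to $a$,
$$\frac{dJ}{da} = \int_{0}^{\infty} \frac{10 a}{\left(a^{2} + u^{2}\right)^{2}} \, du = \frac{5 \pi}{2 a^{2}},$$
so $\int_{0}^{\infty} - \frac{5}{\left(a^{2} + u^{2}\right)^{2}} \, du = - \frac{5 \pi}{4 a^{3}}$.

Repeating — each differentiation of $1/(u^2+a^2)^j$ produces $-2ja/(u^2+a^2)^{j+1}$ — and dividing through by $-2ja$ at each step yields, after $2$ differentiations in total,
$$\int_{0}^{\infty} - \frac{5}{\left(a^{2} + u^{2}\right)^{3}} \, du = - \frac{15 \pi}{16 a^{5}}.$$

Setting $a = \frac{4}{3}$:
$$I = - \frac{3645 \pi}{16384}.$$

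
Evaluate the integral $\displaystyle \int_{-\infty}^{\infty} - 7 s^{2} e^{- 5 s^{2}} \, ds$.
$- \frac{7 \sqrt{5} \sqrt{\pi}}{50}$

Consider the simpler parametrised integral
$$J(a) = \int_{-\infty}^{\infty} - 7 e^{- a s^{2}} \, ds = - \frac{7 \sqrt{\pi}}{\sqrt{a}}.$$

Differentiating under the integral sign brings down a factor of $(-s^2)$:
$$\frac{dJ}{da} = \int_{-\infty}^{\infty} 7 s^{2} e^{- a s^{2}} \, ds = \frac{7 \sqrt{\pi}}{2 a^{\frac{3}{2}}}.$$

The integral on the left is $-I$, so $I = - \frac{7 \sqrt{\pi}}{2 a^{\frac{3}{2}}}$.

Setting $a = 5$:
$$I = - \frac{7 \sqrt{5} \sqrt{\pi}}{50}.$$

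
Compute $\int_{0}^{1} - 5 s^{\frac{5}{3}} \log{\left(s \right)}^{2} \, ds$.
$- \frac{135}{256}$

Consider the simpler parametrised integral
$$J(a) = \int_{0}^{1} - 5 s^{a} \, ds = - \frac{5}{a + 1}.$$

Differentiating under the integral sign brings down a factor of $\ln s$:
$$\frac{dJ}{da} = \int_{0}^{1} - 5 s^{a} \log{\left(s \right)} \, ds = \frac{5}{\left(a + 1\right)^{2}}.$$

Repeating twice in total — each differentiation brings down another $\ln s$ — gives
$$\frac{d^{2}J}{da^{2}} = \int_{0}^{1} - 5 s^{a} \log{\left(s \right)}^{2} \, ds = - \frac{10}{\left(a + 1\right)^{3}},$$
and the integrand here is exactly the target integrand, so $I = - \frac{10}{\left(a + 1\right)^{3}}$.

Setting $a = \frac{5}{3}$:
$$I = - \frac{135}{256}.$$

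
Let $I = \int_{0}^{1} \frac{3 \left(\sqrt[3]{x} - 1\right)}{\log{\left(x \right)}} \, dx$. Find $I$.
$\log{\left(\frac{64}{27} \right)}$

Replace the exponent $\frac{1}{3}$ by a parameter $a$: let $I(a) = \int_{0}^{1} \frac{3 \left(x^{a} - 1\right)}{\log{\left(x \right)}} \, dx$.

Since $\dfrac{\partial}{\partial a}\,x^{a} = x^{a} \ln x$, the $\ln x$ in the denominator cancels and
$$\frac{dI}{da} = \int_{0}^{1} 3 x^{a} \, dx = 3 \left[\frac{x^{a+1}}{a+1}\right]_0^1 = \frac{3}{a + 1}.$$

Integrating with respect to $a$ gives $I(a) = 3 \log{\left(a + 1 \right)} + C$.

At $a = 0$ the integrand is identically $0$, so $I(0) = 0$. The closed form gives $0$, hence $C = 0$.

Setting $a = \frac{1}{3}$:
$$I = \log{\left(\frac{64}{27} \right)}.$$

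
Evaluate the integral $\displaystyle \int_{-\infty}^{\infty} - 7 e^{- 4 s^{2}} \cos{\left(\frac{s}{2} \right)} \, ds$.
$- \frac{7 \sqrt{\pi}}{2 e^{\frac{1}{64}}}$

Treat the cosine frequency as a parameter and define $I(b) = \int_{-\infty}^{\infty} - 7 e^{- 4 s^{2}} \cos{\left(b s \right)} \, ds$.

Differentiating under the integral sign,
$$I'(b) = \int_{-\infty}^{\infty} 7 s e^{- 4 s^{2}} \sin{\left(b s \right)} \, ds.$$

Integrate $\int_{-\infty}^{\infty} s \sin(b s)\, e^{- 4 s^{2}}\, ds$ by parts with $u = \sin(b s)$ and $dv = s\, e^{- 4 s^{2}}\, ds$, giving $v = - \frac{e^{- 4 s^{2}}}{8}$. The boundary term vanishes and
$$\int_{-\infty}^{\infty} s \sin(b s)\, e^{- 4 s^{2}}\, ds = \frac{b}{8} \int_{-\infty}^{\infty} \cos(b s)\, e^{- 4 s^{2}}\, ds,$$
so $I'(b) = - \frac{b}{8}\, I(b)$.

This is a separable first-order ODE; solving with the initial condition $I(0) = \int_{-\infty}^{\infty} - 7 e^{- 4 s^{2}}\,ds = - \frac{7 \sqrt{\pi}}{2}$ gives
$$I(b) = - \frac{7 \sqrt{\pi} e^{- \frac{b^{2}}{16}}}{2}.$$

Setting $b = \frac{1}{2}$:
$$I = - \frac{7 \sqrt{\pi}}{2 e^{\frac{1}{64}}}.$$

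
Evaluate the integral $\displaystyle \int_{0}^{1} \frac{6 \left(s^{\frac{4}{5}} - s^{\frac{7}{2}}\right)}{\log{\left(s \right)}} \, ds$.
$- \log{\left(\frac{15625}{64} \right)}$

Replace the exponent $\frac{7}{2}$ by a parameter $a$: let $I(a) = \int_{0}^{1} \frac{6 \left(s^{\frac{4}{5}} - s^{a}\right)}{\log{\left(s \right)}} \, ds$.

Since $\dfrac{\partial}{\partial a}\,s^{a} = s^{a} \ln s$, the $\ln s$ in the denominator cancels and
$$\frac{dI}{da} = \int_{0}^{1} -6 s^{a} \, ds = -6 \left[\frac{s^{a+1}}{a+1}\right]_0^1 = - \frac{6}{a + 1}.$$

Integrating with respect to $a$ gives $I(a) = - \log{\left(\frac{15625 \left(a + 1\right)^{6}}{531441} \right)} + C$.

At $a = \frac{4}{5}$ the integrand is identically $0$, so $I(\frac{4}{5}) = 0$. The closed form gives $0$, hence $C = 0$.

Setting $a = \frac{7}{2}$:
$$I = - \log{\left(\frac{15625}{64} \right)}.$$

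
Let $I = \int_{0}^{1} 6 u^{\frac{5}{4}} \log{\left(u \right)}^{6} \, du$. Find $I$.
$\frac{2621440}{177147}$

Start from the elementary integral
$$J(a) = \int_{0}^{1} 6 u^{a} \, du = \frac{6}{a + 1}.$$

Differentiating under the integral sign brings down a factor of $\ln u$:
$$\frac{dJ}{da} = \int_{0}^{1} 6 u^{a} \log{\left(u \right)} \, du = - \frac{6}{\left(a + 1\right)^{2}}.$$

Repeating $6$ times in total — each differentiation brings down another $\ln u$ — gives
$$\frac{d^{6}J}{da^{6}} = \int_{0}^{1} 6 u^{a} \log{\left(u \right)}^{6} \, du = \frac{4320}{\left(a + 1\right)^{7}},$$
and the integrand here is exactly the target integrand, so $I = \frac{4320}{\left(a + 1\right)^{7}}$.

Setting $a = \frac{5}{4}$:
$$I = \frac{2621440}{177147}.$$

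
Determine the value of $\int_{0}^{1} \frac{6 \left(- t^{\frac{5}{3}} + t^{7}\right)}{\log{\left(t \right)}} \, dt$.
$\log{\left(729 \right)}$

Replace the exponent $\frac{5}{3}$ by a parameter $a$: let $I(a) = \int_{0}^{1} \frac{6 \left(t^{7} - t^{a}\right)}{\log{\left(t \right)}} \, dt$.

Since $\dfrac{\partial}{\partial a}\,t^{a} = t^{a} \ln t$, the $\ln t$ in the denominator cancels and
$$\frac{dI}{da} = \int_{0}^{1} -6 t^{a} \, dt = -6 \left[\frac{t^{a+1}}{a+1}\right]_0^1 = - \frac{6}{a + 1}.$$

Integrating with respect to $a$ gives $I(a) = - \log{\left(\frac{\left(a + 1\right)^{6}}{262144} \right)} + C$.

At $a = 7$ the integrand is identically $0$, so $I(7) = 0$. The closed form gives $0$, hence $C = 0$.

Setting $a = \frac{5}{3}$:
$$I = \log{\left(729 \right)}.$$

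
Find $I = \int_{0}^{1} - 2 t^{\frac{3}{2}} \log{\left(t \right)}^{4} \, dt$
$- \frac{1536}{3125}$

Start from the elementary integral
$$J(a) = \int_{0}^{1} - 2 t^{a} \, dt = - \frac{2}{a + 1}.$$

Differentiating under the integral sign brings down a factor of $\ln t$:
$$\frac{dJ}{da} = \int_{0}^{1} - 2 t^{a} \log{\left(t \right)} \, dt = \frac{2}{\left(a + 1\right)^{2}}.$$

Repeating $4$ times in total — each differentiation brings down another $\ln t$ — gives
$$\frac{d^{4}J}{da^{4}} = \int_{0}^{1} - 2 t^{a} \log{\left(t \right)}^{4} \, dt = - \frac{48}{\left(a + 1\right)^{5}},$$
and the integrand here is exactly the target integrand, so $I = - \frac{48}{\left(a + 1\right)^{5}}$.

Setting $a = \frac{3}{2}$:
$$I = - \frac{1536}{3125}.$$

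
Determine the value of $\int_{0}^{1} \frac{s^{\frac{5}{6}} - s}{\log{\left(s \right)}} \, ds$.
$- \log{\left(12 \right)} + \log{\left(11 \right)}$

Introduce a parameter $a$ in the exponent: let $I(a) = \int_{0}^{1} \frac{s^{\frac{5}{6}} - s^{a}}{\log{\left(s \right)}} \, ds$.

Since $\dfrac{\partial}{\partial a}\,s^{a} = s^{a} \ln s$, the $\ln s$ in the denominator cancels and
$$\frac{dI}{da} = \int_{0}^{1} -1 s^{a} \, ds = -1 \left[\frac{s^{a+1}}{a+1}\right]_0^1 = - \frac{1}{a + 1}.$$

Integrating with respect to $a$ gives $I(a) = - \log{\left(\frac{6 a}{11} + \frac{6}{11} \right)} + C$.

At $a = \frac{5}{6}$ the integrand is identically $0$, so $I(\frac{5}{6}) = 0$. The closed form gives $0$, hence $C = 0$.

Setting $a = 1$:
$$I = - \log{\left(12 \right)} + \log{\left(11 \right)}.$$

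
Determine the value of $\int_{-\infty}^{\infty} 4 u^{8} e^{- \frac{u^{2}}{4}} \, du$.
$13440 \sqrt{\pi}$

Consider the simpler parametrised integral
$$J(a) = \int_{-\infty}^{\infty} 4 e^{- a u^{2}} \, du = \frac{4 \sqrt{\pi}}{\sqrt{a}}.$$

Differentiating under the integral sign brings down a factor of $(-u^2)$:
$$\frac{dJ}{da} = \int_{-\infty}^{\infty} - 4 u^{2} e^{- a u^{2}} \, du = - \frac{2 \sqrt{\pi}}{a^{\frac{3}{2}}}.$$

Repeating $4$ times in total — each differentiation brings down another $(-u^2)$ — gives
$$\frac{d^{4}J}{da^{4}} = \int_{-\infty}^{\infty} 4 u^{8} e^{- a u^{2}} \, du = \frac{105 \sqrt{\pi}}{4 a^{\frac{9}{2}}},$$
and the integrand here is exactly the target integrand, so $I = \frac{105 \sqrt{\pi}}{4 a^{\frac{9}{2}}}$.

Setting $a = \frac{1}{4}$:
$$I = 13440 \sqrt{\pi}.$$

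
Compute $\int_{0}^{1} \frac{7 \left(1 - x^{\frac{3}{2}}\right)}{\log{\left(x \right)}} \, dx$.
$- \log{\left(\frac{78125}{128} \right)}$

Introduce a parameter $a$ in the exponent: let $I(a) = \int_{0}^{1} \frac{7 \left(1 - x^{a}\right)}{\log{\left(x \right)}} \, dx$.

Since $\dfrac{\partial}{\partial a}\,x^{a} = x^{a} \ln x$, the $\ln x$ in the denominator cancels and
$$\frac{dI}{da} = \int_{0}^{1} -7 x^{a} \, dx = -7 \left[\frac{x^{a+1}}{a+1}\right]_0^1 = - \frac{7}{a + 1}.$$

Integrating with respect to $a$ gives $I(a) = - 7 \log{\left(a + 1 \right)} + C$.

At $a = 0$ the integrand is identically $0$, so $I(0) = 0$. The closed form gives $0$, hence $C = 0$.

Setting $a = \frac{3}{2}$:
$$I = - \log{\left(\frac{78125}{128} \right)}.$$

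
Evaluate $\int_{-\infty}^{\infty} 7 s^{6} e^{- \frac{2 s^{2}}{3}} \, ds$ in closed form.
$\frac{2835 \sqrt{6} \sqrt{\pi}}{128}$

Begin with the known integral
$$J(a) = \int_{-\infty}^{\infty} 7 e^{- a s^{2}} \, ds = \frac{7 \sqrt{\pi}}{\sqrt{a}}.$$

Differentiating under the integral sign brings down a factor of $(-s^2)$:
$$\frac{dJ}{da} = \int_{-\infty}^{\infty} - 7 s^{2} e^{- a s^{2}} \, ds = - \frac{7 \sqrt{\pi}}{2 a^{\frac{3}{2}}}.$$

Repeating $3$ times in total — each differentiation brings down another $(-s^2)$ — gives
$$\frac{d^{3}J}{da^{3}} = \int_{-\infty}^{\infty} - 7 s^{6} e^{- a s^{2}} \, ds = - \frac{105 \sqrt{\pi}}{8 a^{\frac{7}{2}}},$$
and the integrand here is $(-1)^{3}$ times the target integrand, so $I = (-1)^{3}\,\frac{d^{3}J}{da^{3}} = \frac{105 \sqrt{\pi}}{8 a^{\frac{7}{2}}}$.

Setting $a = \frac{2}{3}$:
$$I = \frac{2835 \sqrt{6} \sqrt{\pi}}{128}.$$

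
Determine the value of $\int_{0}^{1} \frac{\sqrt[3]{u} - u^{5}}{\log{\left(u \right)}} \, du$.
$\log{\left(\frac{2}{9} \right)}$

Consider the one-parameter family: let $I(a) = \int_{0}^{1} \frac{- u^{5} + u^{a}}{\log{\left(u \right)}} \, du$.

Since $\dfrac{\partial}{\partial a}\,u^{a} = u^{a} \ln u$, the $\ln u$ in the denominator cancels and
$$\frac{dI}{da} = \int_{0}^{1} u^{a} \, du = \left[\frac{u^{a+1}}{a+1}\right]_0^1 = \frac{1}{a + 1}.$$

Integrating with respect to $a$ gives $I(a) = \log{\left(\frac{a}{6} + \frac{1}{6} \right)} + C$.

At $a = 5$ the integrand is identically $0$, so $I(5) = 0$. The closed form gives $0$, hence $C = 0$.

Setting $a = \frac{1}{3}$:
$$I = \log{\left(\frac{2}{9} \right)}.$$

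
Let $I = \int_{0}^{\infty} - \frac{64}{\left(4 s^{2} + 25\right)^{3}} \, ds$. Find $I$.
$- \frac{6 \pi}{3125}$

Begin with the known result
$$J(a) = \int_{0}^{\infty} - \frac{1}{a^{2} + s^{2}} \, ds = - \frac{\pi}{2 a}.$$

Differentiating under the integral sign with respect to $a$,
$$\frac{dJ}{da} = \int_{0}^{\infty} \frac{2 a}{\left(a^{2} + s^{2}\right)^{2}} \, ds = \frac{\pi}{2 a^{2}},$$
so $\int_{0}^{\infty} - \frac{1}{\left(a^{2} + s^{2}\right)^{2}} \, ds = - \frac{\pi}{4 a^{3}}$.

Repeating — each differentiation of $1/(s^2+a^2)^j$ produces $-2ja/(s^2+a^2)^{j+1}$ — and dividing through by $-2ja$ at each step yields, after $2$ differentiations in total,
$$\int_{0}^{\infty} - \frac{1}{\left(a^{2} + s^{2}\right)^{3}} \, ds = - \frac{3 \pi}{16 a^{5}}.$$

Setting $a = \frac{5}{2}$:
$$I = - \frac{6 \pi}{3125}.$$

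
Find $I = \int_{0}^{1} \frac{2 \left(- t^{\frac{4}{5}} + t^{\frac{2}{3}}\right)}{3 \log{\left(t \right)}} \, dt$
$\log{\left(\frac{5 \sqrt[3]{5}}{9} \right)}$

Introduce a parameter $a$ in the exponent: let $I(a) = \int_{0}^{1} \frac{2 \left(t^{\frac{2}{3}} - t^{a}\right)}{3 \log{\left(t \right)}} \, dt$.

Since $\dfrac{\partial}{\partial a}\,t^{a} = t^{a} \ln t$, the $\ln t$ in the denominator cancels and
$$\frac{dI}{da} = \int_{0}^{1} - \frac{2}{3} t^{a} \, dt = - \frac{2}{3} \left[\frac{t^{a+1}}{a+1}\right]_0^1 = - \frac{2}{3 a + 3}.$$

Integrating with respect to $a$ gives $I(a) = - \frac{2 \log{\left(a + 1 \right)}}{3} - \frac{2 \log{\left(3 \right)}}{3} + \frac{2 \log{\left(5 \right)}}{3} + C$.

At $a = \frac{2}{3}$ the integrand is identically $0$, so $I(\frac{2}{3}) = 0$. The closed form gives $0$, hence $C = 0$.

Setting $a = \frac{4}{5}$:
$$I = \log{\left(\frac{5 \sqrt[3]{5}}{9} \right)}.$$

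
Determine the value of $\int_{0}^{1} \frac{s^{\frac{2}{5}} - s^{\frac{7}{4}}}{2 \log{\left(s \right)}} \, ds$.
$\log{\left(\frac{2 \sqrt{385}}{55} \right)}$

Consider the one-parameter family: let $I(a) = \int_{0}^{1} \frac{- s^{\frac{7}{4}} + s^{a}}{2 \log{\left(s \right)}} \, ds$.

Since $\dfrac{\partial}{\partial a}\,s^{a} = s^{a} \ln s$, the $\ln s$ in the denominator cancels and
$$\frac{dI}{da} = \int_{0}^{1} \frac{1}{2} s^{a} \, ds = \frac{1}{2} \left[\frac{s^{a+1}}{a+1}\right]_0^1 = \frac{1}{2 \left(a + 1\right)}.$$

Integrating with respect to $a$ gives $I(a) = \frac{\log{\left(a + 1 \right)}}{2} - \frac{\log{\left(11 \right)}}{2} + \log{\left(2 \right)} + C$.

At $a = \frac{7}{4}$ the integrand is identically $0$, so $I(\frac{7}{4}) = 0$. The closed form gives $0$, hence $C = 0$.

Setting $a = \frac{2}{5}$:
$$I = \log{\left(\frac{2 \sqrt{385}}{55} \right)}.$$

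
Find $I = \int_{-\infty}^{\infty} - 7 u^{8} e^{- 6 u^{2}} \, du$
$- \frac{245 \sqrt{6} \sqrt{\pi}}{41472}$

Start from the elementary integral
$$J(a) = \int_{-\infty}^{\infty} - 7 e^{- a u^{2}} \, du = - \frac{7 \sqrt{\pi}}{\sqrt{a}}.$$

Differentiating under the integral sign brings down a factor of $(-u^2)$:
$$\frac{dJ}{da} = \int_{-\infty}^{\infty} 7 u^{2} e^{- a u^{2}} \, du = \frac{7 \sqrt{\pi}}{2 a^{\frac{3}{2}}}.$$

Repeating $4$ times in total — each differentiation brings down another $(-u^2)$ — gives
$$\frac{d^{4}J}{da^{4}} = \int_{-\infty}^{\infty} - 7 u^{8} e^{- a u^{2}} \, du = - \frac{735 \sqrt{\pi}}{16 a^{\frac{9}{2}}},$$
and the integrand here is exactly the target integrand, so $I = - \frac{735 \sqrt{\pi}}{16 a^{\frac{9}{2}}}$.

Setting $a = 6$:
$$I = - \frac{245 \sqrt{6} \sqrt{\pi}}{41472}.$$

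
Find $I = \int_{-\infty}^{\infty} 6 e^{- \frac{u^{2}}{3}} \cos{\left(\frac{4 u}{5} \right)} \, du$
$\frac{6 \sqrt{3} \sqrt{\pi}}{e^{\frac{12}{25}}}$

Define $I(b) = \int_{-\infty}^{\infty} 6 e^{- \frac{u^{2}}{3}} \cos{\left(b u \right)} \, du$.

Differentiating under the integral sign,
$$I'(b) = \int_{-\infty}^{\infty} - 6 u e^{- \frac{u^{2}}{3}} \sin{\left(b u \right)} \, du.$$

Integrate $\int_{-\infty}^{\infty} u \sin(b u)\, e^{- \frac{u^{2}}{3}}\, du$ by parts with $w = \sin(b u)$ and $dv = u\, e^{- \frac{u^{2}}{3}}\, du$, giving $v = - \frac{3 e^{- \frac{u^{2}}{3}}}{2}$. The boundary term vanishes and
$$\int_{-\infty}^{\infty} u \sin(b u)\, e^{- \frac{u^{2}}{3}}\, du = \frac{3 b}{2} \int_{-\infty}^{\infty} \cos(b u)\, e^{- \frac{u^{2}}{3}}\, du,$$
so $I'(b) = - \frac{3 b}{2}\, I(b)$.

This is a separable first-order ODE; solving with the initial condition $I(0) = \int_{-\infty}^{\infty} 6 e^{- \frac{u^{2}}{3}}\,du = 6 \sqrt{3} \sqrt{\pi}$ gives
$$I(b) = 6 \sqrt{3} \sqrt{\pi} e^{- \frac{3 b^{2}}{4}}.$$

Setting $b = \frac{4}{5}$:
$$I = \frac{6 \sqrt{3} \sqrt{\pi}}{e^{\frac{12}{25}}}.$$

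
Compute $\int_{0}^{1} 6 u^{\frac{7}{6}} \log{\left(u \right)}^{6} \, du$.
$\frac{1209323520}{62748517}$

Consider the simpler parametrised integral
$$J(a) = \int_{0}^{1} 6 u^{a} \, du = \frac{6}{a + 1}.$$

Differentiating under the integral sign brings down a factor of $\ln u$:
$$\frac{dJ}{da} = \int_{0}^{1} 6 u^{a} \log{\left(u \right)} \, du = - \frac{6}{\left(a + 1\right)^{2}}.$$

Repeating $6$ times in total — each differentiation brings down another $\ln u$ — gives
$$\frac{d^{6}J}{da^{6}} = \int_{0}^{1} 6 u^{a} \log{\left(u \right)}^{6} \, du = \frac{4320}{\left(a + 1\right)^{7}},$$
and the integrand here is exactly the target integrand, so $I = \frac{4320}{\left(a + 1\right)^{7}}$.

Setting $a = \frac{7}{6}$:
$$I = \frac{1209323520}{62748517}.$$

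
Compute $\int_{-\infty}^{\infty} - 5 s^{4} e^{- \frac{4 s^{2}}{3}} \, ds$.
$- \frac{135 \sqrt{3} \sqrt{\pi}}{128}$

Consider the simpler parametrised integral
$$J(a) = \int_{-\infty}^{\infty} - 5 e^{- a s^{2}} \, ds = - \frac{5 \sqrt{\pi}}{\sqrt{a}}.$$

Differentiating under the integral sign brings down a factor of $(-s^2)$:
$$\frac{dJ}{da} = \int_{-\infty}^{\infty} 5 s^{2} e^{- a s^{2}} \, ds = \frac{5 \sqrt{\pi}}{2 a^{\frac{3}{2}}}.$$

Repeating twice in total — each differentiation brings down another $(-s^2)$ — gives
$$\frac{d^{2}J}{da^{2}} = \int_{-\infty}^{\infty} - 5 s^{4} e^{- a s^{2}} \, ds = - \frac{15 \sqrt{\pi}}{4 a^{\frac{5}{2}}},$$
and the integrand here is exactly the target integrand, so $I = - \frac{15 \sqrt{\pi}}{4 a^{\frac{5}{2}}}$.

Setting $a = \frac{4}{3}$:
$$I = - \frac{135 \sqrt{3} \sqrt{\pi}}{128}.$$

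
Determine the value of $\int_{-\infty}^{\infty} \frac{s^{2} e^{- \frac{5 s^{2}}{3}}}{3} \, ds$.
$\frac{\sqrt{15} \sqrt{\pi}}{50}$

Start from the elementary integral
$$J(a) = \int_{-\infty}^{\infty} \frac{e^{- a s^{2}}}{3} \, ds = \frac{\sqrt{\pi}}{3 \sqrt{a}}.$$

Differentiating under the integral sign brings down a factor of $(-s^2)$:
$$\frac{dJ}{da} = \int_{-\infty}^{\infty} - \frac{s^{2} e^{- a s^{2}}}{3} \, ds = - \frac{\sqrt{\pi}}{6 a^{\frac{3}{2}}}.$$

The integral on the left is $-I$, so $I = \frac{\sqrt{\pi}}{6 a^{\frac{3}{2}}}$.

Setting $a = \frac{5}{3}$:
$$I = \frac{\sqrt{15} \sqrt{\pi}}{50}.$$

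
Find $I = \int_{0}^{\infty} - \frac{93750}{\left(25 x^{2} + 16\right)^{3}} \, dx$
$- \frac{28125 \pi}{8192}$

Recall the elementary integral
$$J(a) = \int_{0}^{\infty} - \frac{6}{a^{2} + x^{2}} \, dx = - \frac{3 \pi}{a}.$$

Differentiating under the integral sign with respect to $a$,
$$\frac{dJ}{da} = \int_{0}^{\infty} \frac{12 a}{\left(a^{2} + x^{2}\right)^{2}} \, dx = \frac{3 \pi}{a^{2}},$$
so $\int_{0}^{\infty} - \frac{6}{\left(a^{2} + x^{2}\right)^{2}} \, dx = - \frac{3 \pi}{2 a^{3}}$.

Repeating — each differentiation of $1/(x^2+a^2)^j$ produces $-2ja/(x^2+a^2)^{j+1}$ — and dividing through by $-2ja$ at each step yields, after $2$ differentiations in total,
$$\int_{0}^{\infty} - \frac{6}{\left(a^{2} + x^{2}\right)^{3}} \, dx = - \frac{9 \pi}{8 a^{5}}.$$

Setting $a = \frac{4}{5}$:
$$I = - \frac{28125 \pi}{8192}.$$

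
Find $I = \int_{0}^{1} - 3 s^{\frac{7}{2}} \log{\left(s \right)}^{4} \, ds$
$- \frac{256}{6561}$

Begin with the known integral
$$J(a) = \int_{0}^{1} - 3 s^{a} \, ds = - \frac{3}{a + 1}.$$

Differentiating under the integral sign brings down a factor of $\ln s$:
$$\frac{dJ}{da} = \int_{0}^{1} - 3 s^{a} \log{\left(s \right)} \, ds = \frac{3}{\left(a + 1\right)^{2}}.$$

Repeating $4$ times in total — each differentiation brings down another $\ln s$ — gives
$$\frac{d^{4}J}{da^{4}} = \int_{0}^{1} - 3 s^{a} \log{\left(s \right)}^{4} \, ds = - \frac{72}{\left(a + 1\right)^{5}},$$
and the integrand here is exactly the target integrand, so $I = - \frac{72}{\left(a + 1\right)^{5}}$.

Setting $a = \frac{7}{2}$:
$$I = - \frac{256}{6561}.$$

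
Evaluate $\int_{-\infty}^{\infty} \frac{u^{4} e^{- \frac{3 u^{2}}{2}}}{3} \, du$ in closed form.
$\frac{\sqrt{6} \sqrt{\pi}}{27}$

Start from the elementary integral
$$J(a) = \int_{-\infty}^{\infty} \frac{e^{- a u^{2}}}{3} \, du = \frac{\sqrt{\pi}}{3 \sqrt{a}}.$$

Differentiating under the integral sign brings down a factor of $(-u^2)$:
$$\frac{dJ}{da} = \int_{-\infty}^{\infty} - \frac{u^{2} e^{- a u^{2}}}{3} \, du = - \frac{\sqrt{\pi}}{6 a^{\frac{3}{2}}}.$$

Repeating twice in total — each differentiation brings down another $(-u^2)$ — gives
$$\frac{d^{2}J}{da^{2}} = \int_{-\infty}^{\infty} \frac{u^{4} e^{- a u^{2}}}{3} \, du = \frac{\sqrt{\pi}}{4 a^{\frac{5}{2}}},$$
and the integrand here is exactly the target integrand, so $I = \frac{\sqrt{\pi}}{4 a^{\frac{5}{2}}}$.

Setting $a = \frac{3}{2}$:
$$I = \frac{\sqrt{6} \sqrt{\pi}}{27}.$$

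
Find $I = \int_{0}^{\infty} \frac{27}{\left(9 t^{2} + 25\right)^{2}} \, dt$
$\frac{9 \pi}{500}$

Begin with the known result
$$J(a) = \int_{0}^{\infty} \frac{1}{3 \left(a^{2} + t^{2}\right)} \, dt = \frac{\pi}{6 a}.$$

Differentiating under the integral sign with respect to $a$,
$$\frac{dJ}{da} = \int_{0}^{\infty} - \frac{2 a}{3 \left(a^{2} + t^{2}\right)^{2}} \, dt = - \frac{\pi}{6 a^{2}},$$
so $\int_{0}^{\infty} \frac{1}{3 \left(a^{2} + t^{2}\right)^{2}} \, dt = \frac{\pi}{12 a^{3}}$.

Setting $a = \frac{5}{3}$:
$$I = \frac{9 \pi}{500}.$$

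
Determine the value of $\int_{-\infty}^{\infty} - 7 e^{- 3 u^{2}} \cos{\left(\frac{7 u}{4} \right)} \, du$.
$- \frac{7 \sqrt{3} \sqrt{\pi}}{3 e^{\frac{49}{192}}}$

Define $I(b) = \int_{-\infty}^{\infty} - 7 e^{- 3 u^{2}} \cos{\left(b u \right)} \, du$.

Differentiating under the integral sign,
$$I'(b) = \int_{-\infty}^{\infty} 7 u e^{- 3 u^{2}} \sin{\left(b u \right)} \, du.$$

Integrate $\int_{-\infty}^{\infty} u \sin(b u)\, e^{- 3 u^{2}}\, du$ by parts with $w = \sin(b u)$ and $dv = u\, e^{- 3 u^{2}}\, du$, giving $v = - \frac{e^{- 3 u^{2}}}{6}$. The boundary term vanishes and
$$\int_{-\infty}^{\infty} u \sin(b u)\, e^{- 3 u^{2}}\, du = \frac{b}{6} \int_{-\infty}^{\infty} \cos(b u)\, e^{- 3 u^{2}}\, du,$$
so $I'(b) = - \frac{b}{6}\, I(b)$.

This is a separable first-order ODE; solving with the initial condition $I(0) = \int_{-\infty}^{\infty} - 7 e^{- 3 u^{2}}\,du = - \frac{7 \sqrt{3} \sqrt{\pi}}{3}$ gives
$$I(b) = - \frac{7 \sqrt{3} \sqrt{\pi} e^{- \frac{b^{2}}{12}}}{3}.$$

Setting $b = \frac{7}{4}$:
$$I = - \frac{7 \sqrt{3} \sqrt{\pi}}{3 e^{\frac{49}{192}}}.$$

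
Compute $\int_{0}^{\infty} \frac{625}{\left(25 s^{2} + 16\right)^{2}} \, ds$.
$\frac{125 \pi}{256}$

Begin with the known result
$$J(a) = \int_{0}^{\infty} \frac{1}{a^{2} + s^{2}} \, ds = \frac{\pi}{2 a}.$$

Differentiating under the integral sign with respect to $a$,
$$\frac{dJ}{da} = \int_{0}^{\infty} - \frac{2 a}{\left(a^{2} + s^{2}\right)^{2}} \, ds = - \frac{\pi}{2 a^{2}},$$
so $\int_{0}^{\infty} \frac{1}{\left(a^{2} + s^{2}\right)^{2}} \, ds = \frac{\pi}{4 a^{3}}$.

Setting $a = \frac{4}{5}$:
$$I = \frac{125 \pi}{256}.$$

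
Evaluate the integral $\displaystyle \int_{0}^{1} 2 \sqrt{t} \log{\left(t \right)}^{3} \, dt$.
$- \frac{64}{27}$

Begin with the known integral
$$J(a) = \int_{0}^{1} 2 t^{a} \, dt = \frac{2}{a + 1}.$$

Differentiating under the integral sign brings down a factor of $\ln t$:
$$\frac{dJ}{da} = \int_{0}^{1} 2 t^{a} \log{\left(t \right)} \, dt = - \frac{2}{\left(a + 1\right)^{2}}.$$

Repeating $3$ times in total — each differentiation brings down another $\ln t$ — gives
$$\frac{d^{3}J}{da^{3}} = \int_{0}^{1} 2 t^{a} \log{\left(t \right)}^{3} \, dt = - \frac{12}{\left(a + 1\right)^{4}},$$
and the integrand here is exactly the target integrand, so $I = - \frac{12}{\left(a + 1\right)^{4}}$.

Setting $a = \frac{1}{2}$:
$$I = - \frac{64}{27}.$$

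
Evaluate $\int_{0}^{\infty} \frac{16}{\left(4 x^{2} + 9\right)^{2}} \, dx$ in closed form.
$\frac{2 \pi}{27}$

Start from the standard arctangent integral
$$J(a) = \int_{0}^{\infty} \frac{1}{a^{2} + x^{2}} \, dx = \frac{\pi}{2 a}.$$

Differentiating under the integral sign with respect to $a$,
$$\frac{dJ}{da} = \int_{0}^{\infty} - \frac{2 a}{\left(a^{2} + x^{2}\right)^{2}} \, dx = - \frac{\pi}{2 a^{2}},$$
so $\int_{0}^{\infty} \frac{1}{\left(a^{2} + x^{2}\right)^{2}} \, dx = \frac{\pi}{4 a^{3}}$.

Setting $a = \frac{3}{2}$:
$$I = \frac{2 \pi}{27}.$$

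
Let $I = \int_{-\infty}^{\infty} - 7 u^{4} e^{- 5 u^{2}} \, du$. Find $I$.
$- \frac{21 \sqrt{5} \sqrt{\pi}}{500}$

Begin with the known integral
$$J(a) = \int_{-\infty}^{\infty} - 7 e^{- a u^{2}} \, du = - \frac{7 \sqrt{\pi}}{\sqrt{a}}.$$

Differentiating under the integral sign brings down a factor of $(-u^2)$:
$$\frac{dJ}{da} = \int_{-\infty}^{\infty} 7 u^{2} e^{- a u^{2}} \, du = \frac{7 \sqrt{\pi}}{2 a^{\frac{3}{2}}}.$$

Repeating twice in total — each differentiation brings down another $(-u^2)$ — gives
$$\frac{d^{2}J}{da^{2}} = \int_{-\infty}^{\infty} - 7 u^{4} e^{- a u^{2}} \, du = - \frac{21 \sqrt{\pi}}{4 a^{\frac{5}{2}}},$$
and the integrand here is exactly the target integrand, so $I = - \frac{21 \sqrt{\pi}}{4 a^{\frac{5}{2}}}$.

Setting $a = 5$:
$$I = - \frac{21 \sqrt{5} \sqrt{\pi}}{500}.$$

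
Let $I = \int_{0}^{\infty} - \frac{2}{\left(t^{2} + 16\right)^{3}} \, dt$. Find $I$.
$- \frac{3 \pi}{8192}$

Begin with the known result
$$J(a) = \int_{0}^{\infty} - \frac{2}{a^{2} + t^{2}} \, dt = - \frac{\pi}{a}.$$

Differentiating under the integral sign with respect to $a$,
$$\frac{dJ}{da} = \int_{0}^{\infty} \frac{4 a}{\left(a^{2} + t^{2}\right)^{2}} \, dt = \frac{\pi}{a^{2}},$$
so $\int_{0}^{\infty} - \frac{2}{\left(a^{2} + t^{2}\right)^{2}} \, dt = - \frac{\pi}{2 a^{3}}$.

Repeating — each differentiation of $1/(t^2+a^2)^j$ produces $-2ja/(t^2+a^2)^{j+1}$ — and dividing through by $-2ja$ at each step yields, after $2$ differentiations in total,
$$\int_{0}^{\infty} - \frac{2}{\left(a^{2} + t^{2}\right)^{3}} \, dt = - \frac{3 \pi}{8 a^{5}}.$$

Setting $a = 4$:
$$I = - \frac{3 \pi}{8192}.$$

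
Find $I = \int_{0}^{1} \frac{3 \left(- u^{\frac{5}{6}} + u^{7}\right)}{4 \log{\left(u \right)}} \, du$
$\log{\left(\frac{8 \sqrt[4]{11} \cdot 3^{\frac{3}{4}}}{11} \right)}$

Introduce a parameter $a$ in the exponent: let $I(a) = \int_{0}^{1} \frac{3 \left(u^{7} - u^{a}\right)}{4 \log{\left(u \right)}} \, du$.

Since $\dfrac{\partial}{\partial a}\,u^{a} = u^{a} \ln u$, the $\ln u$ in the denominator cancels and
$$\frac{dI}{da} = \int_{0}^{1} - \frac{3}{4} u^{a} \, du = - \frac{3}{4} \left[\frac{u^{a+1}}{a+1}\right]_0^1 = - \frac{3}{4 a + 4}.$$

Integrating with respect to $a$ gives $I(a) = - \frac{3 \log{\left(a + 1 \right)}}{4} + \frac{9 \log{\left(2 \right)}}{4} + C$.

At $a = 7$ the integrand is identically $0$, so $I(7) = 0$. The closed form gives $0$, hence $C = 0$.

Setting $a = \frac{5}{6}$:
$$I = \log{\left(\frac{8 \sqrt[4]{11} \cdot 3^{\frac{3}{4}}}{11} \right)}.$$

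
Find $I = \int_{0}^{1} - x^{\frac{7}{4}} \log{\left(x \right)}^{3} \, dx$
$\frac{1536}{14641}$

Start from the elementary integral
$$J(a) = \int_{0}^{1} - x^{a} \, dx = - \frac{1}{a + 1}.$$

Differentiating under the integral sign brings down a factor of $\ln x$:
$$\frac{dJ}{da} = \int_{0}^{1} - x^{a} \log{\left(x \right)} \, dx = \frac{1}{\left(a + 1\right)^{2}}.$$

Repeating $3$ times in total — each differentiation brings down another $\ln x$ — gives
$$\frac{d^{3}J}{da^{3}} = \int_{0}^{1} - x^{a} \log{\left(x \right)}^{3} \, dx = \frac{6}{\left(a + 1\right)^{4}},$$
and the integrand here is exactly the target integrand, so $I = \frac{6}{\left(a + 1\right)^{4}}$.

Setting $a = \frac{7}{4}$:
$$I = \frac{1536}{14641}.$$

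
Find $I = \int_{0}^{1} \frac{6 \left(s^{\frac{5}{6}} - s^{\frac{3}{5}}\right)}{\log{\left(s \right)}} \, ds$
$- \log{\left(\frac{12230590464}{27680640625} \right)}$

Replace the exponent $\frac{3}{5}$ by a parameter $a$: let $I(a) = \int_{0}^{1} \frac{6 \left(s^{\frac{5}{6}} - s^{a}\right)}{\log{\left(s \right)}} \, ds$.

Since $\dfrac{\partial}{\partial a}\,s^{a} = s^{a} \ln s$, the $\ln s$ in the denominator cancels and
$$\frac{dI}{da} = \int_{0}^{1} -6 s^{a} \, ds = -6 \left[\frac{s^{a+1}}{a+1}\right]_0^1 = - \frac{6}{a + 1}.$$

Integrating with respect to $a$ gives $I(a) = - \log{\left(\frac{46656 \left(a + 1\right)^{6}}{1771561} \right)} + C$.

At $a = \frac{5}{6}$ the integrand is identically $0$, so $I(\frac{5}{6}) = 0$. The closed form gives $0$, hence $C = 0$.

Setting $a = \frac{3}{5}$:
$$I = - \log{\left(\frac{12230590464}{27680640625} \right)}.$$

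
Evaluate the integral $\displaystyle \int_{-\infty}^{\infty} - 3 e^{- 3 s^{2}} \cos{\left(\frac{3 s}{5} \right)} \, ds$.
$- \frac{\sqrt{3} \sqrt{\pi}}{e^{\frac{3}{100}}}$

Define $I(b) = \int_{-\infty}^{\infty} - 3 e^{- 3 s^{2}} \cos{\left(b s \right)} \, ds$.

Differentiating under the integral sign,
$$I'(b) = \int_{-\infty}^{\infty} 3 s e^{- 3 s^{2}} \sin{\left(b s \right)} \, ds.$$

Integrate $\int_{-\infty}^{\infty} s \sin(b s)\, e^{- 3 s^{2}}\, ds$ by parts with $u = \sin(b s)$ and $dv = s\, e^{- 3 s^{2}}\, ds$, giving $v = - \frac{e^{- 3 s^{2}}}{6}$. The boundary term vanishes and
$$\int_{-\infty}^{\infty} s \sin(b s)\, e^{- 3 s^{2}}\, ds = \frac{b}{6} \int_{-\infty}^{\infty} \cos(b s)\, e^{- 3 s^{2}}\, ds,$$
so $I'(b) = - \frac{b}{6}\, I(b)$.

This is a separable first-order ODE; solving with the initial condition $I(0) = \int_{-\infty}^{\infty} - 3 e^{- 3 s^{2}}\,ds = - \sqrt{3} \sqrt{\pi}$ gives
$$I(b) = - \sqrt{3} \sqrt{\pi} e^{- \frac{b^{2}}{12}}.$$

Setting $b = \frac{3}{5}$:
$$I = - \frac{\sqrt{3} \sqrt{\pi}}{e^{\frac{3}{100}}}.$$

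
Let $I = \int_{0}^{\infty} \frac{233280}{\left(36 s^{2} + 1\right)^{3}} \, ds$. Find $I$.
$7290 \pi$

Recall the elementary integral
$$J(a) = \int_{0}^{\infty} \frac{5}{a^{2} + s^{2}} \, ds = \frac{5 \pi}{2 a}.$$

Differentiating under the integral sign with respect to $a$,
$$\frac{dJ}{da} = \int_{0}^{\infty} - \frac{10 a}{\left(a^{2} + s^{2}\right)^{2}} \, ds = - \frac{5 \pi}{2 a^{2}},$$
so $\int_{0}^{\infty} \frac{5}{\left(a^{2} + s^{2}\right)^{2}} \, ds = \frac{5 \pi}{4 a^{3}}$.

Repeating — each differentiation of $1/(s^2+a^2)^j$ produces $-2ja/(s^2+a^2)^{j+1}$ — and dividing through by $-2ja$ at each step yields, after $2$ differentiations in total,
$$\int_{0}^{\infty} \frac{5}{\left(a^{2} + s^{2}\right)^{3}} \, ds = \frac{15 \pi}{16 a^{5}}.$$

Setting $a = \frac{1}{6}$:
$$I = 7290 \pi.$$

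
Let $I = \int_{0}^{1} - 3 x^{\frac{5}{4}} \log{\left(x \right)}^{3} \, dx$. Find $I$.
$\frac{512}{729}$

Begin with the known integral
$$J(a) = \int_{0}^{1} - 3 x^{a} \, dx = - \frac{3}{a + 1}.$$

Differentiating under the integral sign brings down a factor of $\ln x$:
$$\frac{dJ}{da} = \int_{0}^{1} - 3 x^{a} \log{\left(x \right)} \, dx = \frac{3}{\left(a + 1\right)^{2}}.$$

Repeating $3$ times in total — each differentiation brings down another $\ln x$ — gives
$$\frac{d^{3}J}{da^{3}} = \int_{0}^{1} - 3 x^{a} \log{\left(x \right)}^{3} \, dx = \frac{18}{\left(a + 1\right)^{4}},$$
and the integrand here is exactly the target integrand, so $I = \frac{18}{\left(a + 1\right)^{4}}$.

Setting $a = \frac{5}{4}$:
$$I = \frac{512}{729}.$$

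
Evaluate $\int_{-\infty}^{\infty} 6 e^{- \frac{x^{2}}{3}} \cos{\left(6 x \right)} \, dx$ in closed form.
$\frac{6 \sqrt{3} \sqrt{\pi}}{e^{27}}$

Treat the cosine frequency as a parameter and define $I(b) = \int_{-\infty}^{\infty} 6 e^{- \frac{x^{2}}{3}} \cos{\left(b x \right)} \, dx$.

Differentiating under the integral sign,
$$I'(b) = \int_{-\infty}^{\infty} - 6 x e^{- \frac{x^{2}}{3}} \sin{\left(b x \right)} \, dx.$$

Integrate $\int_{-\infty}^{\infty} x \sin(b x)\, e^{- \frac{x^{2}}{3}}\, dx$ by parts with $u = \sin(b x)$ and $dv = x\, e^{- \frac{x^{2}}{3}}\, dx$, giving $v = - \frac{3 e^{- \frac{x^{2}}{3}}}{2}$. The boundary term vanishes and
$$\int_{-\infty}^{\infty} x \sin(b x)\, e^{- \frac{x^{2}}{3}}\, dx = \frac{3 b}{2} \int_{-\infty}^{\infty} \cos(b x)\, e^{- \frac{x^{2}}{3}}\, dx,$$
so $I'(b) = - \frac{3 b}{2}\, I(b)$.

This is a separable first-order ODE; solving with the initial condition $I(0) = \int_{-\infty}^{\infty} 6 e^{- \frac{x^{2}}{3}}\,dx = 6 \sqrt{3} \sqrt{\pi}$ gives
$$I(b) = 6 \sqrt{3} \sqrt{\pi} e^{- \frac{3 b^{2}}{4}}.$$

Setting $b = 6$:
$$I = \frac{6 \sqrt{3} \sqrt{\pi}}{e^{27}}.$$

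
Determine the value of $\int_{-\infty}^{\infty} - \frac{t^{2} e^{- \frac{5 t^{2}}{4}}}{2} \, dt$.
$- \frac{2 \sqrt{5} \sqrt{\pi}}{25}$

Start from the elementary integral
$$J(a) = \int_{-\infty}^{\infty} - \frac{e^{- a t^{2}}}{2} \, dt = - \frac{\sqrt{\pi}}{2 \sqrt{a}}.$$

Differentiating under the integral sign brings down a factor of $(-t^2)$:
$$\frac{dJ}{da} = \int_{-\infty}^{\infty} \frac{t^{2} e^{- a t^{2}}}{2} \, dt = \frac{\sqrt{\pi}}{4 a^{\frac{3}{2}}}.$$

The integral on the left is $-I$, so $I = - \frac{\sqrt{\pi}}{4 a^{\frac{3}{2}}}$.

Setting $a = \frac{5}{4}$:
$$I = - \frac{2 \sqrt{5} \sqrt{\pi}}{25}.$$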